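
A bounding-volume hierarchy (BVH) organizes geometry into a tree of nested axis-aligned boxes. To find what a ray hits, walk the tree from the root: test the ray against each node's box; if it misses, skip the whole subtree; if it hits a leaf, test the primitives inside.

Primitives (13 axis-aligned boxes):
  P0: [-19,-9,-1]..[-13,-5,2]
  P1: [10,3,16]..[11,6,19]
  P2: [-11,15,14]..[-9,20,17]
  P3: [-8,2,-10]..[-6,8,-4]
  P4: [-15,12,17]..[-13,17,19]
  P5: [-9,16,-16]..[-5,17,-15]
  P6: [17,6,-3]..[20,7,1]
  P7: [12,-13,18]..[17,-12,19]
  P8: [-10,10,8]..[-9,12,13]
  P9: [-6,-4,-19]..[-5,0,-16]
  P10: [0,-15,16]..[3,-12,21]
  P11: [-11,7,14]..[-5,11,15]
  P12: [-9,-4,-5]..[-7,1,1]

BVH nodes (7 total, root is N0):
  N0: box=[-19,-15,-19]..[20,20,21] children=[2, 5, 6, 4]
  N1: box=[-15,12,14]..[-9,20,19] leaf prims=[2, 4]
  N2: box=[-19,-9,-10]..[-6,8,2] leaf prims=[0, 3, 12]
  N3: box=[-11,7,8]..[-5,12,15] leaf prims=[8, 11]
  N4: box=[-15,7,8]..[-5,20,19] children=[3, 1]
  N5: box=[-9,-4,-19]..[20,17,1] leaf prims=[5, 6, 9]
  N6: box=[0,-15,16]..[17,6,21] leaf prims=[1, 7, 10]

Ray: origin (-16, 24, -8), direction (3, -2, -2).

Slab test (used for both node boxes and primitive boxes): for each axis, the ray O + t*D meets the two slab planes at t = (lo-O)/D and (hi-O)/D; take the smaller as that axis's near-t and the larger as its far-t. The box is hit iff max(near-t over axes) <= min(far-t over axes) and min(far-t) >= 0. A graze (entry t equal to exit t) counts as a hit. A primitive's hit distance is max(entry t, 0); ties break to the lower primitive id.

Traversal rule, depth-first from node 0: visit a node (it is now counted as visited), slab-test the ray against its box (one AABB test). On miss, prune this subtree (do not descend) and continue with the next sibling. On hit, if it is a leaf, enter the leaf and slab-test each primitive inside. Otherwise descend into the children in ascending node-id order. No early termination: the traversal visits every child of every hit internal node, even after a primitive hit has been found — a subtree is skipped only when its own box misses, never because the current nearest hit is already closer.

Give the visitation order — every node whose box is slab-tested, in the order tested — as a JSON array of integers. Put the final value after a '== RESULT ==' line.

Traverse from the root:
N0 x:[-1,12] y:[2,39/2] z:[-29/2,11/2] -> hit [2,11/2], descend [2, 4, 5, 6]
  N2 x:[-1,10/3] y:[8,33/2] z:[-5,1] -> miss, prune
  N4 x:[1/3,11/3] y:[2,17/2] z:[-27/2,-8] -> miss, prune
  N5 x:[7/3,12] y:[7/2,14] z:[-9/2,11/2] -> hit [7/2,11/2] leaf, test {P5@t=7/2, P6(miss), P9(miss)}
  N6 x:[16/3,11] y:[9,39/2] z:[-29/2,-12] -> miss, prune

Summary -> nodes [0, 2, 4, 5, 6]; box-tests=5; leaf-entries=1; first=P5

== RESULT ==
[0, 2, 4, 5, 6]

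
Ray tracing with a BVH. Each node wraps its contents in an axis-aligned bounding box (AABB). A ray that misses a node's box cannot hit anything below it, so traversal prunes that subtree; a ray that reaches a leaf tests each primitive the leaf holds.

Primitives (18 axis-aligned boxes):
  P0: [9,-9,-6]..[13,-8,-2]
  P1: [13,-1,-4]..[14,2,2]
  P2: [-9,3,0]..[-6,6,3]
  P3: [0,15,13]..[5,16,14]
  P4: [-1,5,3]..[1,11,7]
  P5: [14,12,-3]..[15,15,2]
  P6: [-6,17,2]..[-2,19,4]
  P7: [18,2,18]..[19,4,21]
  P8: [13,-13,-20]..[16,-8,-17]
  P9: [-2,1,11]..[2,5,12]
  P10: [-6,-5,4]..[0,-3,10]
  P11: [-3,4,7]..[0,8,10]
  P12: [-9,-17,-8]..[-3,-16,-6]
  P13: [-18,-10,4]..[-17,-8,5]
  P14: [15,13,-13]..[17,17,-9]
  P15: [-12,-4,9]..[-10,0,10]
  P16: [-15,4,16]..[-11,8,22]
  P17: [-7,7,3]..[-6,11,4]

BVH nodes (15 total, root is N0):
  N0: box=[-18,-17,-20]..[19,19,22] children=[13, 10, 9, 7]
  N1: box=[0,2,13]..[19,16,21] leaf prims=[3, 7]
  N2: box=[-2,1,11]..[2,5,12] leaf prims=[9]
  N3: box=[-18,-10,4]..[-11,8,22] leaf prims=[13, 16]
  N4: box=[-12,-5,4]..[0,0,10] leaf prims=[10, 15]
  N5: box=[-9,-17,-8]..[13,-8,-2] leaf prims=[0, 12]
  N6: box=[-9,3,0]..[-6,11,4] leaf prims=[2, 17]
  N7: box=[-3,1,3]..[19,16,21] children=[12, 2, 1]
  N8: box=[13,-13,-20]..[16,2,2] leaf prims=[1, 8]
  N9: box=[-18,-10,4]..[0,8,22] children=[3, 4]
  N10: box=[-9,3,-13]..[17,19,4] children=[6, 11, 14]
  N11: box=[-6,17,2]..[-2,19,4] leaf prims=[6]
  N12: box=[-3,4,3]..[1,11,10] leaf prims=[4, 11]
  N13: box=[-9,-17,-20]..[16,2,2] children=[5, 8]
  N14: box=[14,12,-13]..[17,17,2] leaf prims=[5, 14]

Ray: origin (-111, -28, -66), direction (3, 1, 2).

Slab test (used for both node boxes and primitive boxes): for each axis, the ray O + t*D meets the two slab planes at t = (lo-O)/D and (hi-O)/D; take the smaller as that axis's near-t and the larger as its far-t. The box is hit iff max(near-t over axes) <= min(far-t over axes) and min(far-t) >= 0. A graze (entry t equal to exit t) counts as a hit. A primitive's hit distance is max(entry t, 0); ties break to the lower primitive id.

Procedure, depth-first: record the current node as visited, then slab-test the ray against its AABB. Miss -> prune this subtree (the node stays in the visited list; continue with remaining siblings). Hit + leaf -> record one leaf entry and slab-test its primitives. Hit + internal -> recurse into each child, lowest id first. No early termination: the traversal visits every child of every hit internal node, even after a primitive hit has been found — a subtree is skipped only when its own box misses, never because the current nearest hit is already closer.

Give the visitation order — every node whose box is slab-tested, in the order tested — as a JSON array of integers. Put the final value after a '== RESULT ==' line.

Traverse from the root:
N0 x:[31,130/3] y:[11,47] z:[23,44] -> hit [31,130/3], descend [7, 9, 10, 13]
  N7 x:[36,130/3] y:[29,44] z:[69/2,87/2] -> hit [36,130/3], descend [1, 2, 12]
    N1 x:[37,130/3] y:[30,44] z:[79/2,87/2] -> hit [79/2,130/3] leaf, test {P3(miss), P7(miss)}
    N2 x:[109/3,113/3] y:[29,33] z:[77/2,39] -> miss, prune
    N12 x:[36,112/3] y:[32,39] z:[69/2,38] -> hit [36,112/3] leaf, test {P4(miss), P11(miss)}
  N9 x:[31,37] y:[18,36] z:[35,44] -> hit [35,36], descend [3, 4]
    N3 x:[31,100/3] y:[18,36] z:[35,44] -> miss, prune
    N4 x:[33,37] y:[23,28] z:[35,38] -> miss, prune
  N10 x:[34,128/3] y:[31,47] z:[53/2,35] -> hit [34,35], descend [6, 11, 14]
    N6 x:[34,35] y:[31,39] z:[33,35] -> hit [34,35] leaf, test {P2@t=34, P17@t=35}
    N11 x:[35,109/3] y:[45,47] z:[34,35] -> miss, prune
    N14 x:[125/3,128/3] y:[40,45] z:[53/2,34] -> miss, prune
  N13 x:[34,127/3] y:[11,30] z:[23,34] -> miss, prune

Summary -> nodes [0, 7, 1, 2, 12, 9, 3, 4, 10, 6, 11, 14, 13]; box-tests=13; leaf-entries=3; first=P2

== RESULT ==
[0, 7, 1, 2, 12, 9, 3, 4, 10, 6, 11, 14, 13]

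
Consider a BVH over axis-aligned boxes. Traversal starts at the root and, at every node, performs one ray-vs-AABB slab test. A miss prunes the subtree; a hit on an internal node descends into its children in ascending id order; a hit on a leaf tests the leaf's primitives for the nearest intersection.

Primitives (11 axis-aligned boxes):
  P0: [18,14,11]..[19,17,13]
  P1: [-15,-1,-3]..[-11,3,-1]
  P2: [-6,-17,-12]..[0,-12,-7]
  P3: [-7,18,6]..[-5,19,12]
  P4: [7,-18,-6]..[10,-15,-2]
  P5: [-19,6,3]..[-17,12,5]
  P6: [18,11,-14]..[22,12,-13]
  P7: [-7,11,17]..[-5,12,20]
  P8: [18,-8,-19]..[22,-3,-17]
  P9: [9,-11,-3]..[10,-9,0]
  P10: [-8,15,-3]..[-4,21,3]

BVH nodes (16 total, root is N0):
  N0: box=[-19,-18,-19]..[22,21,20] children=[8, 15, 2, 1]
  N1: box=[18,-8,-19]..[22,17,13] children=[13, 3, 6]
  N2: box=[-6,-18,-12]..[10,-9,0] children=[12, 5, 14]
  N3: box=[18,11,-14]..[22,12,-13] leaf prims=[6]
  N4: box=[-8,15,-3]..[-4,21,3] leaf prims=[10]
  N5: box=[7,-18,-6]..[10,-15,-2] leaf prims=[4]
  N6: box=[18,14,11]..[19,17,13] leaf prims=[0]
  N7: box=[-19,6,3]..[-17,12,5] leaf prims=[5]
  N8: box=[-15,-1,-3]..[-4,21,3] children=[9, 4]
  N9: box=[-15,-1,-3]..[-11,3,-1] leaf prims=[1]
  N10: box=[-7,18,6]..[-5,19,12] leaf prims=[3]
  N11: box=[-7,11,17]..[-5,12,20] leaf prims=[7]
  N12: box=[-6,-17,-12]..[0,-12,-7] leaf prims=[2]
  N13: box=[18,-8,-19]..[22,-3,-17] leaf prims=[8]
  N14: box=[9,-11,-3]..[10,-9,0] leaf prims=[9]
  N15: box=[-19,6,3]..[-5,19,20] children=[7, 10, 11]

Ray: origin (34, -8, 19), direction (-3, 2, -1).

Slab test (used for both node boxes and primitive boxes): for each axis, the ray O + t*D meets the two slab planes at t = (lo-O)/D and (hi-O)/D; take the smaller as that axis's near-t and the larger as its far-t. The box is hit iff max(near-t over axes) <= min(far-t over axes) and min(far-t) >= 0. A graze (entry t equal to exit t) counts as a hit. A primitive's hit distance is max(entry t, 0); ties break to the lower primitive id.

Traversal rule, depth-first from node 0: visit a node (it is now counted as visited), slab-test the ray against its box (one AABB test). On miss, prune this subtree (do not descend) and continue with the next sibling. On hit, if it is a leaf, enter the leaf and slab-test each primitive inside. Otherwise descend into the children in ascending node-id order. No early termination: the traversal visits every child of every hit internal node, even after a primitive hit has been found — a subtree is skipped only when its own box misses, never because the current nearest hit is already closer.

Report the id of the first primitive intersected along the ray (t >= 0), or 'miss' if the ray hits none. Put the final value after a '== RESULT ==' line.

Walk:
N0 x:[4,53/3] y:[-5,29/2] z:[-1,38] -> hit [4,29/2], descend [1, 2, 8, 15]
  N1 x:[4,16/3] y:[0,25/2] z:[6,38] -> miss, prune
  N2 x:[8,40/3] y:[-5,-1/2] z:[19,31] -> miss, prune
  N8 x:[38/3,49/3] y:[7/2,29/2] z:[16,22] -> miss, prune
  N15 x:[13,53/3] y:[7,27/2] z:[-1,16] -> hit [13,27/2], descend [7, 10, 11]
    N7 x:[17,53/3] y:[7,10] z:[14,16] -> miss, prune
    N10 x:[13,41/3] y:[13,27/2] z:[7,13] -> hit [13,13] leaf, test {P3@t=13}
    N11 x:[13,41/3] y:[19/2,10] z:[-1,2] -> miss, prune

Visited [0, 1, 2, 8, 15, 7, 10, 11]. Tests: 8 box, 1 leaf. Nearest: P3.

== RESULT ==
3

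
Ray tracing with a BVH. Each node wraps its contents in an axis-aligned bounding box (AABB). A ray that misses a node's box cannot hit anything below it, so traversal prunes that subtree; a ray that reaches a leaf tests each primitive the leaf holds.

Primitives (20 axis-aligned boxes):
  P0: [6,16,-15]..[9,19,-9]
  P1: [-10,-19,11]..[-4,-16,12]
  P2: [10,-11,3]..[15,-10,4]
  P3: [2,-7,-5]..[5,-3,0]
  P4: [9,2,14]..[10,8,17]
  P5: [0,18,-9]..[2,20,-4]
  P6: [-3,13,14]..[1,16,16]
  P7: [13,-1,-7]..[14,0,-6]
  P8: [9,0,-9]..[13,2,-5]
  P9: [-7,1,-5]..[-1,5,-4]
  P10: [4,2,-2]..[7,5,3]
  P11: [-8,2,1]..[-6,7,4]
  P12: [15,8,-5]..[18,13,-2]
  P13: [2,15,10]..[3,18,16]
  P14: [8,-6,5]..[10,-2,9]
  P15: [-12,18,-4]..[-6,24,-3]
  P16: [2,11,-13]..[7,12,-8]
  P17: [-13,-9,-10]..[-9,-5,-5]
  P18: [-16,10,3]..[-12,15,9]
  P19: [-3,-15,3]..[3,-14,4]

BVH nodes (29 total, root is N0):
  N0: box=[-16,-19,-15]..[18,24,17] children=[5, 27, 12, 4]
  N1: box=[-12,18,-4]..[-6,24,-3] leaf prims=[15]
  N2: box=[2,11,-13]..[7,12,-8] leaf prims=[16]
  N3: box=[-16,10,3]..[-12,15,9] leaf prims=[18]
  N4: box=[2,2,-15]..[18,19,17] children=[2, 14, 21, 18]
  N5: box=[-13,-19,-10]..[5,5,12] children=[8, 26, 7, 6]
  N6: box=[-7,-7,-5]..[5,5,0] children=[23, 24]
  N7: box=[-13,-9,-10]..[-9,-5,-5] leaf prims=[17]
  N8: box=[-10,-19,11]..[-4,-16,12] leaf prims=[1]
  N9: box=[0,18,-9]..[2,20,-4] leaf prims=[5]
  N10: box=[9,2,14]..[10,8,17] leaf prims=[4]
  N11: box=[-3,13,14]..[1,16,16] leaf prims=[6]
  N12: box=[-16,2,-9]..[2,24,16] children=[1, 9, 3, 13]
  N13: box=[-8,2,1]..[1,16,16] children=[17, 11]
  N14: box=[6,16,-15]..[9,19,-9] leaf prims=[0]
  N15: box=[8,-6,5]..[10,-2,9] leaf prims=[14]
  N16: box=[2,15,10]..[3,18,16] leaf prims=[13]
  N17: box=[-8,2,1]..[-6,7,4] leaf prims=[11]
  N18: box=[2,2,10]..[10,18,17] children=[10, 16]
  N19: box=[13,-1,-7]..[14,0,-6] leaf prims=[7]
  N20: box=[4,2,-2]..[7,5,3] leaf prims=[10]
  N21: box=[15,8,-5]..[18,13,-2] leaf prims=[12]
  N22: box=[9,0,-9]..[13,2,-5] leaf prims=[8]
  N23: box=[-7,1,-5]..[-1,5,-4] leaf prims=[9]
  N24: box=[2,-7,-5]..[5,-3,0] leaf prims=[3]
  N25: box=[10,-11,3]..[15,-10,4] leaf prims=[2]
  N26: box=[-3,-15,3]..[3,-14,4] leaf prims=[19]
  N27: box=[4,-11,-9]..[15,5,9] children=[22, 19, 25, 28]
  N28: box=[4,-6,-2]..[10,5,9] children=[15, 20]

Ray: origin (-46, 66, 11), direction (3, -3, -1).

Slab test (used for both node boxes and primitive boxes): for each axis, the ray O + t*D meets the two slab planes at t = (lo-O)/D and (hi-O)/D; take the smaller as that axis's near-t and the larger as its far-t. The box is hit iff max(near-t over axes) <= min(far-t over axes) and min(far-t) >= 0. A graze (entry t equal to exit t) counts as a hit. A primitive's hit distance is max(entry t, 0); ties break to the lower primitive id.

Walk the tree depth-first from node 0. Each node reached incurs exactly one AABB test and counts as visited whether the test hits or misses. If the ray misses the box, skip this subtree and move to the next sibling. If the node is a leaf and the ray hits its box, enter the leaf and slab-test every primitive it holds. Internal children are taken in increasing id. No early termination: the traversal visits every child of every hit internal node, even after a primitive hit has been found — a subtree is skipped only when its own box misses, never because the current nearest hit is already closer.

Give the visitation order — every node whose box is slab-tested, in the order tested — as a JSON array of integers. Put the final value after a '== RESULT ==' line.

Walk:
N0 x:[10,64/3] y:[14,85/3] z:[-6,26] -> hit [14,64/3], descend [4, 5, 12, 27]
  N4 x:[16,64/3] y:[47/3,64/3] z:[-6,26] -> hit [16,64/3], descend [2, 14, 18, 21]
    N2 x:[16,53/3] y:[18,55/3] z:[19,24] -> miss, prune
    N14 x:[52/3,55/3] y:[47/3,50/3] z:[20,26] -> miss, prune
    N18 x:[16,56/3] y:[16,64/3] z:[-6,1] -> miss, prune
    N21 x:[61/3,64/3] y:[53/3,58/3] z:[13,16] -> miss, prune
  N5 x:[11,17] y:[61/3,85/3] z:[-1,21] -> miss, prune
  N12 x:[10,16] y:[14,64/3] z:[-5,20] -> hit [14,16], descend [1, 3, 9, 13]
    N1 x:[34/3,40/3] y:[14,16] z:[14,15] -> miss, prune
    N3 x:[10,34/3] y:[17,56/3] z:[2,8] -> miss, prune
    N9 x:[46/3,16] y:[46/3,16] z:[15,20] -> hit [46/3,16] leaf, test {P5@t=46/3}
    N13 x:[38/3,47/3] y:[50/3,64/3] z:[-5,10] -> miss, prune
  N27 x:[50/3,61/3] y:[61/3,77/3] z:[2,20] -> miss, prune

Visited [0, 4, 2, 14, 18, 21, 5, 12, 1, 3, 9, 13, 27]. Tests: 13 box, 1 leaf. Nearest: P5.

== RESULT ==
[0, 4, 2, 14, 18, 21, 5, 12, 1, 3, 9, 13, 27]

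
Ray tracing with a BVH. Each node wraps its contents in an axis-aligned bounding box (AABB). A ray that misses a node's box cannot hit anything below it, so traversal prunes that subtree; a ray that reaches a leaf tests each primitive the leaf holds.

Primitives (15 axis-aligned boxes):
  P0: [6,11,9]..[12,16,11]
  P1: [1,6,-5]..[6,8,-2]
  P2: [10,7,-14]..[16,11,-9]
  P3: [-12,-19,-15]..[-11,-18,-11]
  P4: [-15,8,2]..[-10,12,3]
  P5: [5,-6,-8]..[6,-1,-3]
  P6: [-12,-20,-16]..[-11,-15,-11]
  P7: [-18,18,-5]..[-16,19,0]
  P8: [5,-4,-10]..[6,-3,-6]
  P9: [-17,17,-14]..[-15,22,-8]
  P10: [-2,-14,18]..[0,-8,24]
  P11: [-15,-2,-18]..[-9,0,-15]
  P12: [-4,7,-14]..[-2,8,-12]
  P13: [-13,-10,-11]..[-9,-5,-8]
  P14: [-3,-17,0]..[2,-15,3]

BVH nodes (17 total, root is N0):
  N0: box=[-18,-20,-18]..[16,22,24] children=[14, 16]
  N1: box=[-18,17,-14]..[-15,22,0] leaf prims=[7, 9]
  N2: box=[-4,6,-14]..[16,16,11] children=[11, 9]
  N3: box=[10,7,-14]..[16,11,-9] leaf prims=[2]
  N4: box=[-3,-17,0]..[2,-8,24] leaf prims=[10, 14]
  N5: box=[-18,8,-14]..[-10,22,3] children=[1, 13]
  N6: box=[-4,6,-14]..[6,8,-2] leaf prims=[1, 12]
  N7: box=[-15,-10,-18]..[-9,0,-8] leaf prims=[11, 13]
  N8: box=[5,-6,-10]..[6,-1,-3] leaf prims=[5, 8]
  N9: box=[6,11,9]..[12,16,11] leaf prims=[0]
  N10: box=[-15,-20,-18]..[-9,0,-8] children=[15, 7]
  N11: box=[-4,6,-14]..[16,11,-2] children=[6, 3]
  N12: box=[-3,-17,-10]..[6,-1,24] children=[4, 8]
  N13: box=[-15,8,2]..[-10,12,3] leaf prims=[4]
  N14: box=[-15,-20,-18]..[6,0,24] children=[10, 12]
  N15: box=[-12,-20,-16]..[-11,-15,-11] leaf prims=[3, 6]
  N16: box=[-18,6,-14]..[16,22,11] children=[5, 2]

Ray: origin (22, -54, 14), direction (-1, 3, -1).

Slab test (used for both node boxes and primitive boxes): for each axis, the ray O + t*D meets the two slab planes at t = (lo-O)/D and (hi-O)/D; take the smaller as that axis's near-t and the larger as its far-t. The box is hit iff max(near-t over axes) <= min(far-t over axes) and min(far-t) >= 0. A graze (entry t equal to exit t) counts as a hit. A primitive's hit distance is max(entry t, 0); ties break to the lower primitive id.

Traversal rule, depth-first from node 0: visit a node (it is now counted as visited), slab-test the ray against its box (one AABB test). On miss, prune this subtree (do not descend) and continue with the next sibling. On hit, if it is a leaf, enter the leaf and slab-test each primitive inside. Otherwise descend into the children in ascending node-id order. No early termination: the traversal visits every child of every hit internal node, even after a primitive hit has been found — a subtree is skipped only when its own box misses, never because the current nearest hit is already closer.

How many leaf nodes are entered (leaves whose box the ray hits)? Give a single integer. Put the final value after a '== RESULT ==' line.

Traverse from the root:
N0 x:[6,40] y:[34/3,76/3] z:[-10,32] -> hit [34/3,76/3], descend [14, 16]
  N14 x:[16,37] y:[34/3,18] z:[-10,32] -> hit [16,18], descend [10, 12]
    N10 x:[31,37] y:[34/3,18] z:[22,32] -> miss, prune
    N12 x:[16,25] y:[37/3,53/3] z:[-10,24] -> hit [16,53/3], descend [4, 8]
      N4 x:[20,25] y:[37/3,46/3] z:[-10,14] -> miss, prune
      N8 x:[16,17] y:[16,53/3] z:[17,24] -> hit [17,17] leaf, test {P5@t=17, P8(miss)}
  N16 x:[6,40] y:[20,76/3] z:[3,28] -> hit [20,76/3], descend [2, 5]
    N2 x:[6,26] y:[20,70/3] z:[3,28] -> hit [20,70/3], descend [9, 11]
      N9 x:[10,16] y:[65/3,70/3] z:[3,5] -> miss, prune
      N11 x:[6,26] y:[20,65/3] z:[16,28] -> hit [20,65/3], descend [3, 6]
        N3 x:[6,12] y:[61/3,65/3] z:[23,28] -> miss, prune
        N6 x:[16,26] y:[20,62/3] z:[16,28] -> hit [20,62/3] leaf, test {P1(miss), P12(miss)}
    N5 x:[32,40] y:[62/3,76/3] z:[11,28] -> miss, prune

Visited [0, 14, 10, 12, 4, 8, 16, 2, 9, 11, 3, 6, 5]. Tests: 13 box, 2 leaf. Nearest: P5.

== RESULT ==
2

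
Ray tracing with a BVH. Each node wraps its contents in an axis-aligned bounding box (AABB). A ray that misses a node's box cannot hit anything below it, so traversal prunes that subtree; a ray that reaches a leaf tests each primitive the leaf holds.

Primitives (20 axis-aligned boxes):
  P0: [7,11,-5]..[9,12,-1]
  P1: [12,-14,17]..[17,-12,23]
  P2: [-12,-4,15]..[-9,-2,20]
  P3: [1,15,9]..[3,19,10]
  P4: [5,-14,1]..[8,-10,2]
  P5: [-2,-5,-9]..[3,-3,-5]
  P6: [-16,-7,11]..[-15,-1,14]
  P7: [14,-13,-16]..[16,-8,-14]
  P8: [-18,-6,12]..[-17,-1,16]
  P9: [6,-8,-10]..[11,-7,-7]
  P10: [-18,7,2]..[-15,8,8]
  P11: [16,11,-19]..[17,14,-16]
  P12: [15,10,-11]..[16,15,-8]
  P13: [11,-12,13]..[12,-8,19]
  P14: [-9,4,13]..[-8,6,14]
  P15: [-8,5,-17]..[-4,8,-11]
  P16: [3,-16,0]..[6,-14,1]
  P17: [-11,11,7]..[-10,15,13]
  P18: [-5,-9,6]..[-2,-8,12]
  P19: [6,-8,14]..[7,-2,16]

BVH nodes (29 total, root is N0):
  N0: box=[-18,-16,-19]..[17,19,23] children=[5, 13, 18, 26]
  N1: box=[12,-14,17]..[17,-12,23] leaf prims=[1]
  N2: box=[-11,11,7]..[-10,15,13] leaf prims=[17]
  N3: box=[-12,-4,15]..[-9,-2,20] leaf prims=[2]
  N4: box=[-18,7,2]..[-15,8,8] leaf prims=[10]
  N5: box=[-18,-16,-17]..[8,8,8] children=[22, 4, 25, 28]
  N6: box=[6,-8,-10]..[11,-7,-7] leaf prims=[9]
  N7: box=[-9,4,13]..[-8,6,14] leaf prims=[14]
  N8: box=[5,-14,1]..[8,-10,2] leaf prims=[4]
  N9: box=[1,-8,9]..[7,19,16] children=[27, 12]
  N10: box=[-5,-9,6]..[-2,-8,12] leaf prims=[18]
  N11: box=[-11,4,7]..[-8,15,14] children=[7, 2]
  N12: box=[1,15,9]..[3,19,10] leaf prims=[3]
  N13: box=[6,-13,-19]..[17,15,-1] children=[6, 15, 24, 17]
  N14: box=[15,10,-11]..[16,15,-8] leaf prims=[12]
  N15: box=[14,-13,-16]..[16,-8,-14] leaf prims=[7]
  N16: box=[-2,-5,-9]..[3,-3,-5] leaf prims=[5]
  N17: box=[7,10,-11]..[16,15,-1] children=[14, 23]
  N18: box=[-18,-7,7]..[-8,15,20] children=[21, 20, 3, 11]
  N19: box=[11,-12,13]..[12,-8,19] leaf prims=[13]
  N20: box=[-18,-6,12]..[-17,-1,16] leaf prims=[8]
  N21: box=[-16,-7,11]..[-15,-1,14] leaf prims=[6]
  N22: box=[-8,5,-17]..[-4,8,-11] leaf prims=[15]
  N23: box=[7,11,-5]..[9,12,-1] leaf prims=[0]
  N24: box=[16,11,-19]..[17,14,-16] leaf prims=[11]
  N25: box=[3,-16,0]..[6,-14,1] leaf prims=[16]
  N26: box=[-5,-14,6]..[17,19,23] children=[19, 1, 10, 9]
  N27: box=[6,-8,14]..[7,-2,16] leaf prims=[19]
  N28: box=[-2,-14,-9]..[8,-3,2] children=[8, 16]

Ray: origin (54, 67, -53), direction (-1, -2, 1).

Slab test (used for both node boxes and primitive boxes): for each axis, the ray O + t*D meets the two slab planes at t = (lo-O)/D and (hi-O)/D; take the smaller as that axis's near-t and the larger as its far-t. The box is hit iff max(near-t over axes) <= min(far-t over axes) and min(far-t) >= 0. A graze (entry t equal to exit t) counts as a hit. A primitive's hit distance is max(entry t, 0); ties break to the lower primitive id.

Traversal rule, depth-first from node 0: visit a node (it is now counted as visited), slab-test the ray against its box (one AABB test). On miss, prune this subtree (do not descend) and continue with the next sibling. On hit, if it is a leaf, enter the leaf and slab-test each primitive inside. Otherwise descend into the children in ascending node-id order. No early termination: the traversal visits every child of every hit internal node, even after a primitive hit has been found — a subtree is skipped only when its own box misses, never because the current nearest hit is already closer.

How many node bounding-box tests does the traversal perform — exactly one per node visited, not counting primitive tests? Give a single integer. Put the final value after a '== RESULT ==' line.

Walk:
N0 x:[37,72] y:[24,83/2] z:[34,76] -> hit [37,83/2], descend [5, 13, 18, 26]
  N5 x:[46,72] y:[59/2,83/2] z:[36,61] -> miss, prune
  N13 x:[37,48] y:[26,40] z:[34,52] -> hit [37,40], descend [6, 15, 17, 24]
    N6 x:[43,48] y:[37,75/2] z:[43,46] -> miss, prune
    N15 x:[38,40] y:[75/2,40] z:[37,39] -> hit [38,39] leaf, test {P7@t=38}
    N17 x:[38,47] y:[26,57/2] z:[42,52] -> miss, prune
    N24 x:[37,38] y:[53/2,28] z:[34,37] -> miss, prune
  N18 x:[62,72] y:[26,37] z:[60,73] -> miss, prune
  N26 x:[37,59] y:[24,81/2] z:[59,76] -> miss, prune

Summary -> nodes [0, 5, 13, 6, 15, 17, 24, 18, 26]; box-tests=9; leaf-entries=1; first=P7

== RESULT ==
9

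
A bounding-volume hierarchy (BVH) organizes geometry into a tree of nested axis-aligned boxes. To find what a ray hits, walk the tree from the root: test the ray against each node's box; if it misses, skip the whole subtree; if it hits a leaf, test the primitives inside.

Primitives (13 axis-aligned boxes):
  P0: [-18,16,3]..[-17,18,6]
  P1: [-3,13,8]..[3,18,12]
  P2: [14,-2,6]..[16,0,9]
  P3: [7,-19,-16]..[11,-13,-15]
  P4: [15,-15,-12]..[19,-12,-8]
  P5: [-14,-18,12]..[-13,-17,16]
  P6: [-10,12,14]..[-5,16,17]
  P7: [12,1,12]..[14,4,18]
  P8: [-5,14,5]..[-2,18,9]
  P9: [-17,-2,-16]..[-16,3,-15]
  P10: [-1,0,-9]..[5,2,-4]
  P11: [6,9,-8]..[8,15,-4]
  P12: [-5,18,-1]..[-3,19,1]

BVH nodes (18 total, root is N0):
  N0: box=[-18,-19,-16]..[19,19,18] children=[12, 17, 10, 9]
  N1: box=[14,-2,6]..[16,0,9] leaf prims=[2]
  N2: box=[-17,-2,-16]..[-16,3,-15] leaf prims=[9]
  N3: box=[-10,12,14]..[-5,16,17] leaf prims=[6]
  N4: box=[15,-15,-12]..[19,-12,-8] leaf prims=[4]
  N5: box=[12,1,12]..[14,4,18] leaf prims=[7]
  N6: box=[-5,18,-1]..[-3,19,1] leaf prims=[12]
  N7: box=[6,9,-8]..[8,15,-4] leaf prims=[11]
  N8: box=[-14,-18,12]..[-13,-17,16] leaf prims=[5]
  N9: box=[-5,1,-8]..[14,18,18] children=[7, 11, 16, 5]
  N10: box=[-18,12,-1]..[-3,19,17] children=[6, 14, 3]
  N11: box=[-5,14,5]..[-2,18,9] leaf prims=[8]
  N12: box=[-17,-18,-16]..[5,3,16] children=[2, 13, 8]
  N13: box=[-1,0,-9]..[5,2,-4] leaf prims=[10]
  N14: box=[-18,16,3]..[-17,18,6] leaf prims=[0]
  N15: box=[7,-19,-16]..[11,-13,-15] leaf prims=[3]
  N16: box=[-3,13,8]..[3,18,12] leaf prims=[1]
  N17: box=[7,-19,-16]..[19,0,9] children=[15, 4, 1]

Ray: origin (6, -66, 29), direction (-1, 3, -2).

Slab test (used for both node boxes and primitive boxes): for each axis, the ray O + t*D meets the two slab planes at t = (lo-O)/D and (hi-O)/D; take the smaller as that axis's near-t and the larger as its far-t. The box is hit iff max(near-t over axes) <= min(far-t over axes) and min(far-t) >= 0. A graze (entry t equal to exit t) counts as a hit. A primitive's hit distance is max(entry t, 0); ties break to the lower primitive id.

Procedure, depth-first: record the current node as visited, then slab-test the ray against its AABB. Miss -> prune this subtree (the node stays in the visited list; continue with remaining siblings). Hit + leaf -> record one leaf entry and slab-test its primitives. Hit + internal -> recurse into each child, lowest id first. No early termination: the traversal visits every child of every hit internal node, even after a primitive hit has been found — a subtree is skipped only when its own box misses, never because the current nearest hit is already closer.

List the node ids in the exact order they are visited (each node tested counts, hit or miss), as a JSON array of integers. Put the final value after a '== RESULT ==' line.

Traverse from the root:
N0 x:[-13,24] y:[47/3,85/3] z:[11/2,45/2] -> hit [47/3,45/2], descend [9, 10, 12, 17]
  N9 x:[-8,11] y:[67/3,28] z:[11/2,37/2] -> miss, prune
  N10 x:[9,24] y:[26,85/3] z:[6,15] -> miss, prune
  N12 x:[1,23] y:[16,23] z:[13/2,45/2] -> hit [16,45/2], descend [2, 8, 13]
    N2 x:[22,23] y:[64/3,23] z:[22,45/2] -> hit [22,45/2] leaf, test {P9@t=22}
    N8 x:[19,20] y:[16,49/3] z:[13/2,17/2] -> miss, prune
    N13 x:[1,7] y:[22,68/3] z:[33/2,19] -> miss, prune
  N17 x:[-13,-1] y:[47/3,22] z:[10,45/2] -> miss, prune

8 AABB tests over nodes [0, 9, 10, 12, 2, 8, 13, 17]; 1 leaf entered; closest P9.

== RESULT ==
[0, 9, 10, 12, 2, 8, 13, 17]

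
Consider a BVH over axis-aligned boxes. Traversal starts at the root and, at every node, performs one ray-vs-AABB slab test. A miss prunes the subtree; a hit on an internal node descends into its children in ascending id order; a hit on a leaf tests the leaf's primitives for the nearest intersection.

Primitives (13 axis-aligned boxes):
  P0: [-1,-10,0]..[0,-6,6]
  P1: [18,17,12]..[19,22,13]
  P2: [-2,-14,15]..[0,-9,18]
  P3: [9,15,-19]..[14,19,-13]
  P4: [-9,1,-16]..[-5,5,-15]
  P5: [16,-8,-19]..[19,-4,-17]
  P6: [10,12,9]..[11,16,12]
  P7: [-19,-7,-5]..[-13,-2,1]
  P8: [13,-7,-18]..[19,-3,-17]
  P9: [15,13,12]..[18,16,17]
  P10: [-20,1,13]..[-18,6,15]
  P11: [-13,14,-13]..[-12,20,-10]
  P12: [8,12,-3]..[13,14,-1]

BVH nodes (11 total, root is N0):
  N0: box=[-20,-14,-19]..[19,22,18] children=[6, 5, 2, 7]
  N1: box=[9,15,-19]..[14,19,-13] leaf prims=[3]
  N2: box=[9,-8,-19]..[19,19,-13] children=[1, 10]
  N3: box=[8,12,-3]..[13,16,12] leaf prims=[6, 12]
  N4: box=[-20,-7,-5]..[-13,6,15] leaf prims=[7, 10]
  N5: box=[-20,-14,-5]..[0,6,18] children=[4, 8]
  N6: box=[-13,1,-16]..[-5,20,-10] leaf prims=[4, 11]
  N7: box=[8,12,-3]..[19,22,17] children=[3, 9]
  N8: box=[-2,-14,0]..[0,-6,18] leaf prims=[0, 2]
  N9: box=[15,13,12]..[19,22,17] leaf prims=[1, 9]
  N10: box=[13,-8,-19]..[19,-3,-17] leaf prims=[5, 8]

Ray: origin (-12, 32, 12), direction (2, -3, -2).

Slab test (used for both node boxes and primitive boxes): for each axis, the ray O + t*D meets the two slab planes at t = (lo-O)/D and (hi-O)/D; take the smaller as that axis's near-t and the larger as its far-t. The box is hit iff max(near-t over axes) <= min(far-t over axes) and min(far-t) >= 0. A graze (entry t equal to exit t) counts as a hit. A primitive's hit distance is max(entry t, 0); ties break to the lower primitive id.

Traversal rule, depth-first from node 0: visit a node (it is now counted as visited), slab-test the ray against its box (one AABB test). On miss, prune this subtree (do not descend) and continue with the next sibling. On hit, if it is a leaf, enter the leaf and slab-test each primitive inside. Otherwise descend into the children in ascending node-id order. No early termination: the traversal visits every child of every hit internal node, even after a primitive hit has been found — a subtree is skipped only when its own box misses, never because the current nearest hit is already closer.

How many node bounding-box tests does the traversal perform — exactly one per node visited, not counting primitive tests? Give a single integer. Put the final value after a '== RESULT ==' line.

Traverse from the root:
N0 x:[-4,31/2] y:[10/3,46/3] z:[-3,31/2] -> hit [10/3,46/3], descend [2, 5, 6, 7]
  N2 x:[21/2,31/2] y:[13/3,40/3] z:[25/2,31/2] -> hit [25/2,40/3], descend [1, 10]
    N1 x:[21/2,13] y:[13/3,17/3] z:[25/2,31/2] -> miss, prune
    N10 x:[25/2,31/2] y:[35/3,40/3] z:[29/2,31/2] -> miss, prune
  N5 x:[-4,6] y:[26/3,46/3] z:[-3,17/2] -> miss, prune
  N6 x:[-1/2,7/2] y:[4,31/3] z:[11,14] -> miss, prune
  N7 x:[10,31/2] y:[10/3,20/3] z:[-5/2,15/2] -> miss, prune

Visited [0, 2, 1, 10, 5, 6, 7]. Tests: 7 box, 0 leaf. Nearest: miss.

== RESULT ==
7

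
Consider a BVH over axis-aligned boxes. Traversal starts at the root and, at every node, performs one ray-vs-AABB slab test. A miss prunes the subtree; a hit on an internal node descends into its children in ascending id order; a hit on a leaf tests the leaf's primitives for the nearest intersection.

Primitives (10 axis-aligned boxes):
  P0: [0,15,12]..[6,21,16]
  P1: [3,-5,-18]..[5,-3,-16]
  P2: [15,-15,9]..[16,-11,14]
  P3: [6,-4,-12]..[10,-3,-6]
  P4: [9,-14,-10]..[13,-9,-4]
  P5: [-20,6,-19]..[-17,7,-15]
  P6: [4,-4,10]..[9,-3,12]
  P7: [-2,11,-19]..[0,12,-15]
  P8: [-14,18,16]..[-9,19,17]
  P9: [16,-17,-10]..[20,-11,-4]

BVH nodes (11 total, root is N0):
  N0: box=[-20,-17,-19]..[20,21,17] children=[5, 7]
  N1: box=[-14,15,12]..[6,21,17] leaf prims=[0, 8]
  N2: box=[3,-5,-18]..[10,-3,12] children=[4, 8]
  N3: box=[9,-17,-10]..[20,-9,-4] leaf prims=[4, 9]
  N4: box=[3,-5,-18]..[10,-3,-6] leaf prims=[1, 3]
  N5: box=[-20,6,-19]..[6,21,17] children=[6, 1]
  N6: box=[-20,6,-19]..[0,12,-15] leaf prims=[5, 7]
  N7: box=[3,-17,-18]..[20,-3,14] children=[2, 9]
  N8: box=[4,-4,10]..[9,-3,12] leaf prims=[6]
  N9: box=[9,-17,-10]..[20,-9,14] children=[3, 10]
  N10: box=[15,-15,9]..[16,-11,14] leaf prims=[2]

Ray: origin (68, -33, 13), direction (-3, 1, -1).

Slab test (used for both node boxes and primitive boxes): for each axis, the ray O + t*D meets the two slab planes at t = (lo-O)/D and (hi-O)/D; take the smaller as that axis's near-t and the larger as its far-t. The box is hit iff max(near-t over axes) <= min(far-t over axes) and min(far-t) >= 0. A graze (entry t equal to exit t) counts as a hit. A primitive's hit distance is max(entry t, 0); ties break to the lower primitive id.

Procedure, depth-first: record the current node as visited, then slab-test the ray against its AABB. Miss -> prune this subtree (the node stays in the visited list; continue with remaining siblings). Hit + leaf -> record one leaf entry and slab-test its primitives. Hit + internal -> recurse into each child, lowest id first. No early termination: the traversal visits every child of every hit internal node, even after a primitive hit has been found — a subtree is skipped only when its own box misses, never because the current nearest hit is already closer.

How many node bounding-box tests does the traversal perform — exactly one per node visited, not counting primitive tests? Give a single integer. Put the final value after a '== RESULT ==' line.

Trace the traversal:
N0 x:[16,88/3] y:[16,54] z:[-4,32] -> hit [16,88/3], descend [5, 7]
  N5 x:[62/3,88/3] y:[39,54] z:[-4,32] -> miss, prune
  N7 x:[16,65/3] y:[16,30] z:[-1,31] -> hit [16,65/3], descend [2, 9]
    N2 x:[58/3,65/3] y:[28,30] z:[1,31] -> miss, prune
    N9 x:[16,59/3] y:[16,24] z:[-1,23] -> hit [16,59/3], descend [3, 10]
      N3 x:[16,59/3] y:[16,24] z:[17,23] -> hit [17,59/3] leaf, test {P4@t=19, P9@t=17}
      N10 x:[52/3,53/3] y:[18,22] z:[-1,4] -> miss, prune

order=[0, 5, 7, 2, 9, 3, 10]  |boxes|=7  |leaves|=1  hit=P9

== RESULT ==
7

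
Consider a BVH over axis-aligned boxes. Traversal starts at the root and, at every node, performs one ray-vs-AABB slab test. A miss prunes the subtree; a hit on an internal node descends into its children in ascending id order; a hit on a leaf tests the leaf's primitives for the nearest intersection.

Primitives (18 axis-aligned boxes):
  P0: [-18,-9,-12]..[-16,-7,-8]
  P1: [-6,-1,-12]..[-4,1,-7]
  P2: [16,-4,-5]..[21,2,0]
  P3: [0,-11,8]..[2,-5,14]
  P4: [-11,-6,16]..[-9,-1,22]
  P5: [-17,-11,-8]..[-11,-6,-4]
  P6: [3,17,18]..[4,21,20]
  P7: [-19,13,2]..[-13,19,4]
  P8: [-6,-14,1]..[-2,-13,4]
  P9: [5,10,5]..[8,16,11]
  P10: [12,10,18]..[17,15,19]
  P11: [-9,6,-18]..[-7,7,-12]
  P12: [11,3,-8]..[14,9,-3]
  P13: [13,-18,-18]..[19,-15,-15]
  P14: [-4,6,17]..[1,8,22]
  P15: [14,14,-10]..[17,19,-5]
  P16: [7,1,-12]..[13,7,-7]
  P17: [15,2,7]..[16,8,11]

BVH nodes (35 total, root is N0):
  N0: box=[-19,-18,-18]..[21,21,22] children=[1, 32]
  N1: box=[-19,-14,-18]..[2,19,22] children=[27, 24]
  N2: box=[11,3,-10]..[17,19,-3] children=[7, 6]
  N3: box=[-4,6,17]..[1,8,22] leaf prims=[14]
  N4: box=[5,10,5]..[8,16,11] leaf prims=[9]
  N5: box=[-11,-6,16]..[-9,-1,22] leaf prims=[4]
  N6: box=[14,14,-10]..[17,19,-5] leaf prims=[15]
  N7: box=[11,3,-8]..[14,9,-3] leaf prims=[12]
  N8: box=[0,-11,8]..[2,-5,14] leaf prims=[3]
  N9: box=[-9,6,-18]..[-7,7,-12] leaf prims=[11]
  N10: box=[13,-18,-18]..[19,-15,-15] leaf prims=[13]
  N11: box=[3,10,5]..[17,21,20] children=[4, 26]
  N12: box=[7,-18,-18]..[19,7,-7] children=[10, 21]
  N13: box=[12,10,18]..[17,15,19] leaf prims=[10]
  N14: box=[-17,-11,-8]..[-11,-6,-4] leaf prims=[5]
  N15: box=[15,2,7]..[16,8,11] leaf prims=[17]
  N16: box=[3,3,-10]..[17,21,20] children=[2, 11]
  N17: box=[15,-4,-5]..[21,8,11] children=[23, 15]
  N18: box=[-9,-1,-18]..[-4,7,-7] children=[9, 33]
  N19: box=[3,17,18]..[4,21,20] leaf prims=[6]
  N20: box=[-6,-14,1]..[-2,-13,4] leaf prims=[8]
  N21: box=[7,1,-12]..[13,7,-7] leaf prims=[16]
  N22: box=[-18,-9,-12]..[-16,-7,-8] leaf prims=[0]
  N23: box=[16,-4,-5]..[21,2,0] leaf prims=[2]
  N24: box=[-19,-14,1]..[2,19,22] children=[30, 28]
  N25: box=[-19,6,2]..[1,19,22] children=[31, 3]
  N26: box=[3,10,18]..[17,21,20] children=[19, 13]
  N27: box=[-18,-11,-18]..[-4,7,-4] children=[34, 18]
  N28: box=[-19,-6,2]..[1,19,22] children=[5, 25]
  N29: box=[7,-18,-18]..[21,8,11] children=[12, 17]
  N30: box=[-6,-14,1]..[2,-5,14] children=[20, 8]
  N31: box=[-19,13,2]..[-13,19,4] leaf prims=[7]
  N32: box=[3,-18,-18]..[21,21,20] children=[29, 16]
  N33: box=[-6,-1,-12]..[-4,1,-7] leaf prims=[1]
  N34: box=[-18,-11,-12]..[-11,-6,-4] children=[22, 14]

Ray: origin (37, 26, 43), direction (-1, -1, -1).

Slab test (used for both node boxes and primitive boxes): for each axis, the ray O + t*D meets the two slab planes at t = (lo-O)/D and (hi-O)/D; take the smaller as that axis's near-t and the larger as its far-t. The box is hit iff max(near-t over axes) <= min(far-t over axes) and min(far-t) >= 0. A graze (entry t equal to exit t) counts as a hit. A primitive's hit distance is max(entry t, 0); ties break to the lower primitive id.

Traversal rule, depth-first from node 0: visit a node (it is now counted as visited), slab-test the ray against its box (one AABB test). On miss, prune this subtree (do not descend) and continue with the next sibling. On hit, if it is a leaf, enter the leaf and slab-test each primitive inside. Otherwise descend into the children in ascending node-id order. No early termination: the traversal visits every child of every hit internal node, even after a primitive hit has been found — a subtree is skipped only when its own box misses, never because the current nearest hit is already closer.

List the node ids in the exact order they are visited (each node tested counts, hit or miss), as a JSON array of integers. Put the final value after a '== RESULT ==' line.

Walk:
N0 x:[16,56] y:[5,44] z:[21,61] -> hit [21,44], descend [1, 32]
  N1 x:[35,56] y:[7,40] z:[21,61] -> hit [35,40], descend [24, 27]
    N24 x:[35,56] y:[7,40] z:[21,42] -> hit [35,40], descend [28, 30]
      N28 x:[36,56] y:[7,32] z:[21,41] -> miss, prune
      N30 x:[35,43] y:[31,40] z:[29,42] -> hit [35,40], descend [8, 20]
        N8 x:[35,37] y:[31,37] z:[29,35] -> hit [35,35] leaf, test {P3@t=35}
        N20 x:[39,43] y:[39,40] z:[39,42] -> hit [39,40] leaf, test {P8@t=39}
    N27 x:[41,55] y:[19,37] z:[47,61] -> miss, prune
  N32 x:[16,34] y:[5,44] z:[23,61] -> hit [23,34], descend [16, 29]
    N16 x:[20,34] y:[5,23] z:[23,53] -> hit [23,23], descend [2, 11]
      N2 x:[20,26] y:[7,23] z:[46,53] -> miss, prune
      N11 x:[20,34] y:[5,16] z:[23,38] -> miss, prune
    N29 x:[16,30] y:[18,44] z:[32,61] -> miss, prune

order=[0, 1, 24, 28, 30, 8, 20, 27, 32, 16, 2, 11, 29]  |boxes|=13  |leaves|=2  hit=P3

== RESULT ==
[0, 1, 24, 28, 30, 8, 20, 27, 32, 16, 2, 11, 29]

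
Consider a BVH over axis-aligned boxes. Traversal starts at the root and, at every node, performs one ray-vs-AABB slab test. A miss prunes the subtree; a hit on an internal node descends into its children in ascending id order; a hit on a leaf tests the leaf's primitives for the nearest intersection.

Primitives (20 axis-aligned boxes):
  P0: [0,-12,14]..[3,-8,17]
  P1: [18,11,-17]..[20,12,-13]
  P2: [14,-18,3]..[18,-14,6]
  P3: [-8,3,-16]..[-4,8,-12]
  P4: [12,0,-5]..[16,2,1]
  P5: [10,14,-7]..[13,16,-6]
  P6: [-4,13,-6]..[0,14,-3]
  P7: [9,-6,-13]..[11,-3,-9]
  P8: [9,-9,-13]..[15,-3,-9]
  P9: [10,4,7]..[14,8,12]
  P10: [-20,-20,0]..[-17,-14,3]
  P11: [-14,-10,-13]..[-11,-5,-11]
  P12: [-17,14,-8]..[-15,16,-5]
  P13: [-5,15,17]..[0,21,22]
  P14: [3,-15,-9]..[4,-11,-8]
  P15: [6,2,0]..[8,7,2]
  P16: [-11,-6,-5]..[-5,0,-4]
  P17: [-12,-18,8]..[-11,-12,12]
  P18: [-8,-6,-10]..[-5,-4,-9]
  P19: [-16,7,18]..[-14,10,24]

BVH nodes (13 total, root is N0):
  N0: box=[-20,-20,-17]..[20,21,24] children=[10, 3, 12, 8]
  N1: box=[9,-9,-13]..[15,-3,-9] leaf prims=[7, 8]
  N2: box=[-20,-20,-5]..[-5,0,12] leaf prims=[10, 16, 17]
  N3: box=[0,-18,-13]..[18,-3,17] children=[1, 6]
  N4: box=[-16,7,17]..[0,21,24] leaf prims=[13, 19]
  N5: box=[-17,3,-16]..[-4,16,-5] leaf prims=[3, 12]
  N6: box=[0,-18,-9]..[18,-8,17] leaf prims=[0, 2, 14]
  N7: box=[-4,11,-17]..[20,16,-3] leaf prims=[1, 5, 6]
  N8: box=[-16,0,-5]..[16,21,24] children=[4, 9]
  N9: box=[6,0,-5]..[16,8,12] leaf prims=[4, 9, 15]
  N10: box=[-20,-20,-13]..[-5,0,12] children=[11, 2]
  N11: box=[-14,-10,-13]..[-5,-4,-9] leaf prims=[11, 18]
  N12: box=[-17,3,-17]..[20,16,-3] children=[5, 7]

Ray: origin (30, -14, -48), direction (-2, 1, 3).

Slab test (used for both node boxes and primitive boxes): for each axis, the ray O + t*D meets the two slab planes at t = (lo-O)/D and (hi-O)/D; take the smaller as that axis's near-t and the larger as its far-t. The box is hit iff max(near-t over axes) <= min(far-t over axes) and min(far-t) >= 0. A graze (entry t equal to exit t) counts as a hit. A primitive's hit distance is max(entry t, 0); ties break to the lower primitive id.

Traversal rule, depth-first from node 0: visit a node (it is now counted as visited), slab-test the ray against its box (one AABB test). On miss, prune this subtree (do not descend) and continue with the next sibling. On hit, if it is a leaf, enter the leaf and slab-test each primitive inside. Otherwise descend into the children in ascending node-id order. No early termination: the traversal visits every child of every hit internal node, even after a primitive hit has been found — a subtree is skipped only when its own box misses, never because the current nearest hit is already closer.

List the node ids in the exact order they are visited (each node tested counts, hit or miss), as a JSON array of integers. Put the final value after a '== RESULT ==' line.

Traverse from the root:
N0 x:[5,25] y:[-6,35] z:[31/3,24] -> hit [31/3,24], descend [3, 8, 10, 12]
  N3 x:[6,15] y:[-4,11] z:[35/3,65/3] -> miss, prune
  N8 x:[7,23] y:[14,35] z:[43/3,24] -> hit [43/3,23], descend [4, 9]
    N4 x:[15,23] y:[21,35] z:[65/3,24] -> hit [65/3,23] leaf, test {P13(miss), P19@t=22}
    N9 x:[7,12] y:[14,22] z:[43/3,20] -> miss, prune
  N10 x:[35/2,25] y:[-6,14] z:[35/3,20] -> miss, prune
  N12 x:[5,47/2] y:[17,30] z:[31/3,15] -> miss, prune

Visited [0, 3, 8, 4, 9, 10, 12]. Tests: 7 box, 1 leaf. Nearest: P19.

== RESULT ==
[0, 3, 8, 4, 9, 10, 12]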